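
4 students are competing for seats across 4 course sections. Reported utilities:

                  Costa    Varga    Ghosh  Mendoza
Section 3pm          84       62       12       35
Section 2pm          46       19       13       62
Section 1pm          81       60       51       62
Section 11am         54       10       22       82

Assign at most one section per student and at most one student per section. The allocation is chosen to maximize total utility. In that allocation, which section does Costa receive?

Costa receives Section 2pm.

Optimal: Costa→Section 2pm (46 points), Varga→Section 3pm (62 points), Ghosh→Section 1pm (51 points), Mendoza→Section 11am (82 points) — total 46+62+51+82 = 241 points.
Max-entry greedy (repeatedly take the single best remaining cell) gives 239 points, worse by 2.
Next-best assignment: Costa→Section 3pm, Varga→Section 1pm, Ghosh→Section 2pm, Mendoza→Section 11am = 239 points.
Swapping Mendoza↔Ghosh (Mendoza→Section 1pm 62 points, Ghosh→Section 11am 22 points) loses 49.
Every other assignment is strictly worse.
Costa's own top section is Section 3pm (84 points), but forcing Costa→Section 3pm and reassigning the rest optimally gives only 239 points — worse by 2.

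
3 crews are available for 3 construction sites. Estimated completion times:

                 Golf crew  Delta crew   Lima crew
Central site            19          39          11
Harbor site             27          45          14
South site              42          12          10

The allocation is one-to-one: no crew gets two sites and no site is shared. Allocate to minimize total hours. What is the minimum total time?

This is the linear assignment problem.
Optimal: Golf crew→Central site (19 hours), Delta crew→South site (12 hours), Lima crew→Harbor site (14 hours) — total 19+12+14 = 45 hours.
Column-greedy (each site in turn goes to its cheapest remaining crew) gives 50 hours, worse by 5.
Next-best assignment: Golf crew→Harbor site, Delta crew→South site, Lima crew→Central site = 50 hours.
Swapping Delta crew↔Lima crew (Delta crew→Harbor site 45 hours, Lima crew→South site 10 hours) adds 29.

Minimum total: 45 hours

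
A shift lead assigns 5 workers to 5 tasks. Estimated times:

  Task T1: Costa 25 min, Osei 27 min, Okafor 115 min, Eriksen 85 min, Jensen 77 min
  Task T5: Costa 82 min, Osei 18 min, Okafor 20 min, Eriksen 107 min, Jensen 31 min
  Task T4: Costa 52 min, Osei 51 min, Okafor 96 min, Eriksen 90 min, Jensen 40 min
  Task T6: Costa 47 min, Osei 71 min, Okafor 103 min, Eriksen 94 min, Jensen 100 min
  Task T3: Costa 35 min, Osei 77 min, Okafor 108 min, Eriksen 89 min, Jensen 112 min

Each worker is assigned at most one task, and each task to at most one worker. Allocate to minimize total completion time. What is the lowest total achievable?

Minimum total: 216 min

Treat this as an assignment problem: match each worker to one task.
Optimal: Costa→Task T3 (35 min), Osei→Task T1 (27 min), Okafor→Task T5 (20 min), Eriksen→Task T6 (94 min), Jensen→Task T4 (40 min) — total 35+27+20+94+40 = 216 min.
Min-entry greedy (repeatedly take the single cheapest remaining cell) gives 275 min, worse by 59.
No other one-to-one assignment undercuts 216 min.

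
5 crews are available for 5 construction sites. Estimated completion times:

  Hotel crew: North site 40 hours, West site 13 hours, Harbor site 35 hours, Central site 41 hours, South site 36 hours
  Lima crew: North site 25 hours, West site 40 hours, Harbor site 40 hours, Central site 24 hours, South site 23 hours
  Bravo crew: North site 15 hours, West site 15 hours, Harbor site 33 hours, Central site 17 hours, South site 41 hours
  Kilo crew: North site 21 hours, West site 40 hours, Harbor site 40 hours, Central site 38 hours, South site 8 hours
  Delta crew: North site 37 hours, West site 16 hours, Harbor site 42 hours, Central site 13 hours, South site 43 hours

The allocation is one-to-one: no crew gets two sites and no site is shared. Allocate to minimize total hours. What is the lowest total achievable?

Optimal: Hotel crew→West site (13 hours), Lima crew→Harbor site (40 hours), Bravo crew→North site (15 hours), Kilo crew→South site (8 hours), Delta crew→Central site (13 hours) — total 13+40+15+8+13 = 89 hours.
Row-greedy (each crew in turn takes its cheapest remaining site) gives 131 hours, worse by 42.
Swapping Kilo crew↔Delta crew (Kilo crew→Central site 38 hours, Delta crew→South site 43 hours) adds 60.
No other one-to-one assignment undercuts 89 hours.

Min total: 89 hours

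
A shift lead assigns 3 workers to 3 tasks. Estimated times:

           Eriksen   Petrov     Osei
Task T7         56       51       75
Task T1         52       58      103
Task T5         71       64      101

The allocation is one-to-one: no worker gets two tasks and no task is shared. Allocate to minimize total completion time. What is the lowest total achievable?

Min total: 191 min

This is a one-to-one assignment (minimum-cost bipartite matching).
Optimal: Eriksen→Task T1 (52 min), Petrov→Task T5 (64 min), Osei→Task T7 (75 min) — total 52+64+75 = 191 min.
Min-entry greedy (repeatedly take the single cheapest remaining cell) gives 204 min, worse by 13.
Next-best assignment: Eriksen→Task T1, Petrov→Task T7, Osei→Task T5 = 204 min.
Swapping Petrov↔Eriksen (Petrov→Task T1 58 min, Eriksen→Task T5 71 min) adds 13.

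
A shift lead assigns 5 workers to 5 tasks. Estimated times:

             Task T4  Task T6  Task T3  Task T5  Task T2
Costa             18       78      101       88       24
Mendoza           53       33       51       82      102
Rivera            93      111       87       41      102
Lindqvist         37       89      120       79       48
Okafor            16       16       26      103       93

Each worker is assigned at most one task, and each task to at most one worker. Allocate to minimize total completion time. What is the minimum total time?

Treat this as an assignment problem: match each worker to one task.
Optimal: Costa→Task T2 (24 min), Mendoza→Task T6 (33 min), Rivera→Task T5 (41 min), Lindqvist→Task T4 (37 min), Okafor→Task T3 (26 min) — total 24+33+41+37+26 = 161 min.
Column-greedy (each task in turn goes to its cheapest remaining worker) gives 239 min, worse by 78.
Next-best assignment: Costa→Task T4, Mendoza→Task T6, Rivera→Task T5, Lindqvist→Task T2, Okafor→Task T3 = 166 min.
Every other assignment is strictly worse.

Minimum total: 161 min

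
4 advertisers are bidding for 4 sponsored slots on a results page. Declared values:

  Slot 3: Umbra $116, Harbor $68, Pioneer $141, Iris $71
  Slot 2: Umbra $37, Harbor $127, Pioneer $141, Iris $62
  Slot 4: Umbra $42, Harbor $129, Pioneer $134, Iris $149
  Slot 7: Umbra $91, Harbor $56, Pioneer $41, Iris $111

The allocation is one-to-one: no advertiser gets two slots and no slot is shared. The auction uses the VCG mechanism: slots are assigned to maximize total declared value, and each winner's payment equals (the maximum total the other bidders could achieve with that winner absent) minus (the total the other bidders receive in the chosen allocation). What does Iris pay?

Efficient allocation: Umbra→Slot 7 ($91), Harbor→Slot 2 ($127), Pioneer→Slot 3 ($141), Iris→Slot 4 ($149); total welfare W = $508.
Iris receives Slot 4 at value $149, so the others get W − 149 = $359.
Without Iris: best allocation of the remaining 3 bidders over all 4 slots is Umbra→Slot 3 ($116), Harbor→Slot 4 ($129), Pioneer→Slot 2 ($141), total $386.
VCG payment = (others' best without Iris) − (others' welfare with Iris) = 386 − 359 = $27.

Iris pays $27.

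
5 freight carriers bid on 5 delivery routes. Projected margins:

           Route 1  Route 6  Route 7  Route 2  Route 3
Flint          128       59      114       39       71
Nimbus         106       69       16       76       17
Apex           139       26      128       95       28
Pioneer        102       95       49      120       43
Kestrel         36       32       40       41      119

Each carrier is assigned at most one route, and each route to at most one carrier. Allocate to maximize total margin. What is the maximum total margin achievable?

Treat this as an assignment problem: match each carrier to one route.
Optimal: Flint→Route 1 ($128k), Nimbus→Route 6 ($69k), Apex→Route 7 ($128k), Pioneer→Route 2 ($120k), Kestrel→Route 3 ($119k) — total 128+69+128+120+119 = $564k.
Column-greedy (each route in turn goes to its best remaining carrier) gives $543k, worse by 21.
Swapping Apex↔Kestrel (Apex→Route 3 $28k, Kestrel→Route 7 $40k) loses 179.
Every other assignment is strictly worse.

Max total: $564k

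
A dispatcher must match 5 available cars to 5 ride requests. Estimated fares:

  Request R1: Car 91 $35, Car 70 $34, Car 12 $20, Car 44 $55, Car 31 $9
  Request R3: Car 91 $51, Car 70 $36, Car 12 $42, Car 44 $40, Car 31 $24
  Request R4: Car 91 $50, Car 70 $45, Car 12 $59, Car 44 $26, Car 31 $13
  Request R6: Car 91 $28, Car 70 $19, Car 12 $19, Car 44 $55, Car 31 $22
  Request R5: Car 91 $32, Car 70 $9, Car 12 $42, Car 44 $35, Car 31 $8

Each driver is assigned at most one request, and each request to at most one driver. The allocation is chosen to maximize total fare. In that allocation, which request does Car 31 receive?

Optimal: Car 91→Request R3 ($51), Car 70→Request R4 ($45), Car 12→Request R5 ($42), Car 44→Request R1 ($55), Car 31→Request R6 ($22) — total 51+45+42+55+22 = $215.
Max-entry greedy (repeatedly take the single best remaining cell) gives $196, worse by 19.
Car 31's own top request is Request R3 ($24), but forcing Car 31→Request R3 and reassigning the rest optimally gives only $205 — worse by 10.

Car 31 receives Request R6.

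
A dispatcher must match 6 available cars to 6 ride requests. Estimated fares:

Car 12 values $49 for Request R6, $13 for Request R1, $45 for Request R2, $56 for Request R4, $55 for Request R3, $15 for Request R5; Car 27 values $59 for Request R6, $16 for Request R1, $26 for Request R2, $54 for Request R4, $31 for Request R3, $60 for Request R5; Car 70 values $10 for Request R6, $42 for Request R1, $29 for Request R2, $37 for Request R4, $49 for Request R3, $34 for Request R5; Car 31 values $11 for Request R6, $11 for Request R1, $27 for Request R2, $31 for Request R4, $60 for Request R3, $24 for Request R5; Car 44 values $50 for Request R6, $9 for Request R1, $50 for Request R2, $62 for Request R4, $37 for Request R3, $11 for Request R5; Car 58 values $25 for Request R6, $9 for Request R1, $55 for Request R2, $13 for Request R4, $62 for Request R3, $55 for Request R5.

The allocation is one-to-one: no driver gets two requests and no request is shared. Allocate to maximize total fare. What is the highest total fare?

Treat this as an assignment problem: match each driver to one request.
Optimal: Car 12→Request R6 ($49), Car 27→Request R5 ($60), Car 70→Request R1 ($42), Car 31→Request R3 ($60), Car 44→Request R4 ($62), Car 58→Request R2 ($55) — total 49+60+42+60+62+55 = $328.
Row-greedy (each driver in turn takes its best remaining request) gives $251, worse by 77.
Next-best assignment: Car 12→Request R2, Car 27→Request R6, Car 70→Request R1, Car 31→Request R3, Car 44→Request R4, Car 58→Request R5 = $323.
Every other assignment is strictly worse.

Maximum total: $328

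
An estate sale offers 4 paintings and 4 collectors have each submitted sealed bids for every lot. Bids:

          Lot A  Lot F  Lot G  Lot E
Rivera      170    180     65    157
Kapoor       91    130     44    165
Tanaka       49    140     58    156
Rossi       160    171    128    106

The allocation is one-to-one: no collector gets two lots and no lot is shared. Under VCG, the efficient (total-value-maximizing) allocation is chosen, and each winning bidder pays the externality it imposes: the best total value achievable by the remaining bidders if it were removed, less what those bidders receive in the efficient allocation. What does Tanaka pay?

Tanaka pays $43.

Efficient allocation: Rivera→Lot A ($170), Kapoor→Lot E ($165), Tanaka→Lot F ($140), Rossi→Lot G ($128); total welfare W = $603.
Tanaka receives Lot F at value $140, so the others get W − 140 = $463.
Without Tanaka: best allocation of the remaining 3 bidders over all 4 lots is Rivera→Lot A ($170), Kapoor→Lot E ($165), Rossi→Lot F ($171), total $506.
VCG payment = (others' best without Tanaka) − (others' welfare with Tanaka) = 506 − 463 = $43.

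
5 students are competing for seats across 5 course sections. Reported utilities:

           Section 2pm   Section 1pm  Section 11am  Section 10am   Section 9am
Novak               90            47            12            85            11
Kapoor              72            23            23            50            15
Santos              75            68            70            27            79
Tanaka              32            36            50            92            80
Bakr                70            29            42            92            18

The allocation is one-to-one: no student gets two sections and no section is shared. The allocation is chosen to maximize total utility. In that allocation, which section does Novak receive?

Novak receives Section 1pm.

Optimal: Novak→Section 1pm (47 points), Kapoor→Section 2pm (72 points), Santos→Section 11am (70 points), Tanaka→Section 9am (80 points), Bakr→Section 10am (92 points) — total 47+72+70+80+92 = 361 points.
Max-entry greedy (repeatedly take the single best remaining cell) gives 326 points, worse by 35.
No other one-to-one assignment exceeds 361 points.
Novak's own top section is Section 2pm (90 points), but forcing Novak→Section 2pm and reassigning the rest optimally gives only 355 points — worse by 6.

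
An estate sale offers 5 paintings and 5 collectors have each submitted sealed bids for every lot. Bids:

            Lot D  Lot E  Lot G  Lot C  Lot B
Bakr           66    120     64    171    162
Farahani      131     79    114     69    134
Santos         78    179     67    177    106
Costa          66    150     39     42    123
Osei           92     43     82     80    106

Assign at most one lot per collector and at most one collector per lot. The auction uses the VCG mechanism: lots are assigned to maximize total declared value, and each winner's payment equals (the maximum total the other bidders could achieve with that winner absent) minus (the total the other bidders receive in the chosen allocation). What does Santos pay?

Efficient allocation: Bakr→Lot B ($162), Farahani→Lot D ($131), Santos→Lot C ($177), Costa→Lot E ($150), Osei→Lot G ($82); total welfare W = $702.
Santos receives Lot C at value $177, so the others get W − 177 = $525.
Without Santos: best allocation of the remaining 4 bidders over all 5 lots is Bakr→Lot C ($171), Farahani→Lot D ($131), Costa→Lot E ($150), Osei→Lot B ($106), total $558.
VCG payment = (others' best without Santos) − (others' welfare with Santos) = 558 − 525 = $33.

Santos pays $33.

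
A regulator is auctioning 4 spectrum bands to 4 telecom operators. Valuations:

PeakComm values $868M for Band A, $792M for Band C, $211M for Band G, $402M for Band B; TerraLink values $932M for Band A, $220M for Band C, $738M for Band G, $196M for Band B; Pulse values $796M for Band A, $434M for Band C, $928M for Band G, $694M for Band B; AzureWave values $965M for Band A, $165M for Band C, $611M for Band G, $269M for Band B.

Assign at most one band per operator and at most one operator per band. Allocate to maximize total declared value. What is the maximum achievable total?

This is a one-to-one assignment (maximum-weight bipartite matching).
Optimal: PeakComm→Band C ($792M), TerraLink→Band G ($738M), Pulse→Band B ($694M), AzureWave→Band A ($965M) — total 792+738+694+965 = $3189M.
Row-greedy (each operator in turn takes its best remaining band) gives $2465M, worse by 724.
No other one-to-one assignment exceeds $3189M.

Max total: $3189M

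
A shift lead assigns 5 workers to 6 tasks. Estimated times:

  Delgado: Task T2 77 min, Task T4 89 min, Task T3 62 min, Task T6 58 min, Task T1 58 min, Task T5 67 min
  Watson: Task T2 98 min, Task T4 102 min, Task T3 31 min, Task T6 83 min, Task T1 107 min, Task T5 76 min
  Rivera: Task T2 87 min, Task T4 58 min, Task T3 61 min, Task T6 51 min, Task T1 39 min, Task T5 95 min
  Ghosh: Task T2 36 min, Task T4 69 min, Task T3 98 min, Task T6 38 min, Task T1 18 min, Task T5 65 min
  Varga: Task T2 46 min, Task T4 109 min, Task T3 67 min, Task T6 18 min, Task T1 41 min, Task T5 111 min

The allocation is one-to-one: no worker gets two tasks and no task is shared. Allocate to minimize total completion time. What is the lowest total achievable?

Minimum total: 191 min

This is the linear assignment problem.
Optimal: Delgado→Task T5 (67 min), Watson→Task T3 (31 min), Rivera→Task T1 (39 min), Ghosh→Task T2 (36 min), Varga→Task T6 (18 min) — total 67+31+39+36+18 = 191 min.
Row-greedy (each worker in turn takes its cheapest remaining task) gives 273 min, worse by 82.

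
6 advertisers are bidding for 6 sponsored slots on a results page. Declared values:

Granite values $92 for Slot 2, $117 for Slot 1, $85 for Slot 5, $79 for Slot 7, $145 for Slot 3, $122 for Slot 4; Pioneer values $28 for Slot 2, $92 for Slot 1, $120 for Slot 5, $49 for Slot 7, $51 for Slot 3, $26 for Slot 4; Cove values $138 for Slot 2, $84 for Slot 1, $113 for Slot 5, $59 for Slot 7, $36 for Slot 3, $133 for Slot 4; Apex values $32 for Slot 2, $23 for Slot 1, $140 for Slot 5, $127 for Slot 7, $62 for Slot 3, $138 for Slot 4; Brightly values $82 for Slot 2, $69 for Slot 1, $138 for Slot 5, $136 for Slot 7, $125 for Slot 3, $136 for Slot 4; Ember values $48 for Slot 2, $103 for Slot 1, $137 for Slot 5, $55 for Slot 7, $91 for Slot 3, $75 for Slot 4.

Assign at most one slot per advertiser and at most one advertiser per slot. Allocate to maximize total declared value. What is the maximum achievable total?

Max total: $786

This is the linear assignment problem.
Optimal: Granite→Slot 3 ($145), Pioneer→Slot 1 ($92), Cove→Slot 2 ($138), Apex→Slot 4 ($138), Brightly→Slot 7 ($136), Ember→Slot 5 ($137) — total 145+92+138+138+136+137 = $786.
Max-entry greedy (repeatedly take the single best remaining cell) gives $688, worse by 98.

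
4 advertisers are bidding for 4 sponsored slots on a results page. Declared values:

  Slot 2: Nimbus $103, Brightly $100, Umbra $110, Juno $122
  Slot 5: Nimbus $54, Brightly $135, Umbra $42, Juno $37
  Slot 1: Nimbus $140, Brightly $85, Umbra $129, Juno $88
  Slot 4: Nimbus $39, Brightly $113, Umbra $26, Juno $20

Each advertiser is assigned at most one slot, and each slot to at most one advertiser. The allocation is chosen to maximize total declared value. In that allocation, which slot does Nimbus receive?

Nimbus receives Slot 4.

Optimal: Nimbus→Slot 4 ($39), Brightly→Slot 5 ($135), Umbra→Slot 1 ($129), Juno→Slot 2 ($122) — total 39+135+129+122 = $425.
Column-greedy (each slot in turn goes to its best remaining advertiser) gives $423, worse by 2.
Swapping Juno↔Umbra (Juno→Slot 1 $88, Umbra→Slot 2 $110) loses 53.
No other one-to-one assignment exceeds $425.
Nimbus's own top slot is Slot 1 ($140), but forcing Nimbus→Slot 1 and reassigning the rest optimally gives only $423 — worse by 2.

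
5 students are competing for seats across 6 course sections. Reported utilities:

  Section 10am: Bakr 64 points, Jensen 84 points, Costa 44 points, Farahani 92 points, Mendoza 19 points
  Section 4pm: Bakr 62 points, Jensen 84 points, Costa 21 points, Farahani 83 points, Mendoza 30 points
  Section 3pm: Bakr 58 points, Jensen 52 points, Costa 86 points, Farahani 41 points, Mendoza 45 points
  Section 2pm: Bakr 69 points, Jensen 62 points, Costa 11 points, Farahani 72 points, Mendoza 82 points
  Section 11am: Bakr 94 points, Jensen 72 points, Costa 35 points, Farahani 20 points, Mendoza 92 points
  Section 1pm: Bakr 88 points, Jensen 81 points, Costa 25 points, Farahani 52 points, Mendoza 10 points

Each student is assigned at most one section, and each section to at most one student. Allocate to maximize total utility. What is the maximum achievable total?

Optimal: Bakr→Section 1pm (88 points), Jensen→Section 4pm (84 points), Costa→Section 3pm (86 points), Farahani→Section 10am (92 points), Mendoza→Section 11am (92 points) — total 88+84+86+92+92 = 442 points.
Row-greedy (each student in turn takes its best remaining section) gives 429 points, worse by 13.
Every other assignment is strictly worse.

Maximum total: 442 points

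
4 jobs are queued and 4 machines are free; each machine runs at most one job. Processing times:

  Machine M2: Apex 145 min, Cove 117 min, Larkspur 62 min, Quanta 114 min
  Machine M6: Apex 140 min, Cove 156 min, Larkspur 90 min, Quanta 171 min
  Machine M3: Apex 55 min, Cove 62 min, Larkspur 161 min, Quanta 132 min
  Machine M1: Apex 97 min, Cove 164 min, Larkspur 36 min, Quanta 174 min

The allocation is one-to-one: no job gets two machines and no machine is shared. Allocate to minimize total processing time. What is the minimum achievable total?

Min total: 352 min

This is a one-to-one assignment (minimum-cost bipartite matching).
Optimal: Apex→Machine M6 (140 min), Cove→Machine M3 (62 min), Larkspur→Machine M1 (36 min), Quanta→Machine M2 (114 min) — total 140+62+36+114 = 352 min.
Next-best assignment: Apex→Machine M3, Cove→Machine M6, Larkspur→Machine M1, Quanta→Machine M2 = 361 min.
Every other assignment is strictly worse.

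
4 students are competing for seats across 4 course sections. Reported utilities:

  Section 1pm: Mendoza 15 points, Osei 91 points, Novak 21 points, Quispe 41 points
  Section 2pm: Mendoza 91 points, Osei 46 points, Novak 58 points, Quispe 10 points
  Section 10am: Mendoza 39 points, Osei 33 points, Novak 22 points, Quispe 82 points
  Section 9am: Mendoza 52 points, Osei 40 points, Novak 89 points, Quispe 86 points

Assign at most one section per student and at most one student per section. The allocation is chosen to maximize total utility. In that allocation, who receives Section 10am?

Optimal: Mendoza→Section 2pm (91 points), Osei→Section 1pm (91 points), Novak→Section 9am (89 points), Quispe→Section 10am (82 points) — total 91+91+89+82 = 353 points.
Checked against all permutations: 353 points is optimal.
Quispe's own top section is Section 9am (86 points), but forcing Quispe→Section 9am and reassigning the rest optimally gives only 290 points — worse by 63.

Quispe receives Section 10am.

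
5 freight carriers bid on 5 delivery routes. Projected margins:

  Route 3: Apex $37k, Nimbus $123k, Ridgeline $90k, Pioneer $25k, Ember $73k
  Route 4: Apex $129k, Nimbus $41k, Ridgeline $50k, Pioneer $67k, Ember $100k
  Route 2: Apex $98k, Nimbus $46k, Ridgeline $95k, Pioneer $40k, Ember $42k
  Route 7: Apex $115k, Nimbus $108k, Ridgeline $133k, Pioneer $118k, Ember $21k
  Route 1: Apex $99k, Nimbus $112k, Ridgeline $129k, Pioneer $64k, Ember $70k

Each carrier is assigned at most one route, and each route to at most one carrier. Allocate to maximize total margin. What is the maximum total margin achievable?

Optimal: Apex→Route 2 ($98k), Nimbus→Route 3 ($123k), Ridgeline→Route 1 ($129k), Pioneer→Route 7 ($118k), Ember→Route 4 ($100k) — total 98+123+129+118+100 = $568k.
Row-greedy (each carrier in turn takes its best remaining route) gives $491k, worse by 77.
Next-best assignment: Apex→Route 4, Nimbus→Route 3, Ridgeline→Route 1, Pioneer→Route 7, Ember→Route 2 = $541k.
Swapping Ember↔Nimbus (Ember→Route 3 $73k, Nimbus→Route 4 $41k) loses 109.

Max total: $568k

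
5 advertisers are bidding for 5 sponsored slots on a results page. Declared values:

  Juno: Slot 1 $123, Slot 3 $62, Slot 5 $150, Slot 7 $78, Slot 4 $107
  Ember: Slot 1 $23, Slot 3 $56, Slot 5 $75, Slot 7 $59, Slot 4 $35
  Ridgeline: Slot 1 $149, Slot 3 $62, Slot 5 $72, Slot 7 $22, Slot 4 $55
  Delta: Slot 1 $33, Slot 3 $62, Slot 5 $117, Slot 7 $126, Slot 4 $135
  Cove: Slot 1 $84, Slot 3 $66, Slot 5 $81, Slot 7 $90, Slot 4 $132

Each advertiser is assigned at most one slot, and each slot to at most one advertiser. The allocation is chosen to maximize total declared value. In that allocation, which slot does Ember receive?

Ember receives Slot 3.

Optimal: Juno→Slot 5 ($150), Ember→Slot 3 ($56), Ridgeline→Slot 1 ($149), Delta→Slot 7 ($126), Cove→Slot 4 ($132) — total 150+56+149+126+132 = $613.
Row-greedy (each advertiser in turn takes its best remaining slot) gives $559, worse by 54.
Next-best assignment: Juno→Slot 5, Ember→Slot 3, Ridgeline→Slot 1, Delta→Slot 4, Cove→Slot 7 = $580.
Ember's own top slot is Slot 5 ($75), but forcing Ember→Slot 5 and reassigning the rest optimally gives only $544 — worse by 69.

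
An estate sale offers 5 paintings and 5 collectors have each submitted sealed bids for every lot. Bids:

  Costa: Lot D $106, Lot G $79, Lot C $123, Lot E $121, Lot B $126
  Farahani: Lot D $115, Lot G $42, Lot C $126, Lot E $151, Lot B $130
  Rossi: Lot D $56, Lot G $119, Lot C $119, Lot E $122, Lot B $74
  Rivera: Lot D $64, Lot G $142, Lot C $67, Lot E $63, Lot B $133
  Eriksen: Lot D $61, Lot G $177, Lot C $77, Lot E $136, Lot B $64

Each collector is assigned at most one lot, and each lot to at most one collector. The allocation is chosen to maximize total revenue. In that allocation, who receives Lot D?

Optimal: Costa→Lot D ($106), Farahani→Lot E ($151), Rossi→Lot C ($119), Rivera→Lot B ($133), Eriksen→Lot G ($177) — total 106+151+119+133+177 = $686.
Max-entry greedy (repeatedly take the single best remaining cell) gives $640, worse by 46.
Swapping Costa↔Rivera (Costa→Lot B $126, Rivera→Lot D $64) loses 49.
No other one-to-one assignment exceeds $686.
Costa's own top lot is Lot B ($126), but forcing Costa→Lot B and reassigning the rest optimally gives only $638 — worse by 48.

Costa receives Lot D.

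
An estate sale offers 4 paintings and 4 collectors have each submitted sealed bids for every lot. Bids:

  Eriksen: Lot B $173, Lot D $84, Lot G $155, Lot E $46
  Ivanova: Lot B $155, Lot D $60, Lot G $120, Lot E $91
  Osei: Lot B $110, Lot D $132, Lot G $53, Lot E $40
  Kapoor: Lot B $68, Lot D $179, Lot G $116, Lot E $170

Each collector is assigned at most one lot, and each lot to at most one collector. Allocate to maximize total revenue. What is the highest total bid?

Optimal: Eriksen→Lot G ($155), Ivanova→Lot B ($155), Osei→Lot D ($132), Kapoor→Lot E ($170) — total 155+155+132+170 = $612.
Max-entry greedy (repeatedly take the single best remaining cell) gives $512, worse by 100.

Max total: $612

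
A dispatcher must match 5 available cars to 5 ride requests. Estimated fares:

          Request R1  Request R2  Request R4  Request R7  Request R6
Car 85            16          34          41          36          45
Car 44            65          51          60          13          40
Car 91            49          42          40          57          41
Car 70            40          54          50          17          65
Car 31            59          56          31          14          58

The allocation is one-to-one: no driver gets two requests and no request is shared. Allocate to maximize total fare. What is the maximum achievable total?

Maximum total: $284

This is the linear assignment problem.
Optimal: Car 85→Request R4 ($41), Car 44→Request R1 ($65), Car 91→Request R7 ($57), Car 70→Request R6 ($65), Car 31→Request R2 ($56) — total 41+65+57+65+56 = $284.
Row-greedy (each driver in turn takes its best remaining request) gives $252, worse by 32.
Next-best assignment: Car 85→Request R2, Car 44→Request R4, Car 91→Request R7, Car 70→Request R6, Car 31→Request R1 = $275.
Swapping Car 91↔Car 31 (Car 91→Request R2 $42, Car 31→Request R7 $14) loses 57.
Every other assignment is strictly worse.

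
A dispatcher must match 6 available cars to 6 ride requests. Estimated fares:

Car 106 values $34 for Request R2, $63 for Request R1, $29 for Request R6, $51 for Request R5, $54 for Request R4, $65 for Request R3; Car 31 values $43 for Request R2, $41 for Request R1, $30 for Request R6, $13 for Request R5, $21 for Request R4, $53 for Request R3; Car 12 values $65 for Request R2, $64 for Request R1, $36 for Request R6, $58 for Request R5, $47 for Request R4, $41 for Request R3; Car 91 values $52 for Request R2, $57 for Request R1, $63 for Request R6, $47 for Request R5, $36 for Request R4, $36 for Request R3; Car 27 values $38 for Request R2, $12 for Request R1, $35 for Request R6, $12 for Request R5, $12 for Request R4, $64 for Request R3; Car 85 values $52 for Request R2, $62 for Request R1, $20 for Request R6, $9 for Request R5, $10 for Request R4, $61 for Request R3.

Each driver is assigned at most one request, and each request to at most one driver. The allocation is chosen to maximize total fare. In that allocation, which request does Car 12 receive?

Optimal: Car 106→Request R4 ($54), Car 31→Request R2 ($43), Car 12→Request R5 ($58), Car 91→Request R6 ($63), Car 27→Request R3 ($64), Car 85→Request R1 ($62) — total 54+43+58+63+64+62 = $344.
Column-greedy (each request in turn goes to its best remaining driver) gives $277, worse by 67.
Next-best assignment: Car 106→Request R4, Car 31→Request R1, Car 12→Request R5, Car 91→Request R6, Car 27→Request R3, Car 85→Request R2 = $332.
Car 12's own top request is Request R2 ($65), but forcing Car 12→Request R2 and reassigning the rest optimally gives only $326 — worse by 18.

Car 12 receives Request R5.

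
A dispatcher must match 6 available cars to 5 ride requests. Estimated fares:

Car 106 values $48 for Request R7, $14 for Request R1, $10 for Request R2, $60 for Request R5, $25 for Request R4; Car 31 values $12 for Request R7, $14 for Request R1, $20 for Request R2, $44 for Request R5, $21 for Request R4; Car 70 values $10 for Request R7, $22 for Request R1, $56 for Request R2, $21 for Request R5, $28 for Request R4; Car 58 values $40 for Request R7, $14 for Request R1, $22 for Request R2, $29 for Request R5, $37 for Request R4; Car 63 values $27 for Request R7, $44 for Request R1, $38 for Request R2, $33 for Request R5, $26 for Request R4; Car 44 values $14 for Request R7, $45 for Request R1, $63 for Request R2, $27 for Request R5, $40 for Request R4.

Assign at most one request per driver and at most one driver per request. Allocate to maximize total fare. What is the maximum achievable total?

Optimal: Car 58→Request R7 ($40), Car 63→Request R1 ($44), Car 70→Request R2 ($56), Car 106→Request R5 ($60), Car 44→Request R4 ($40) — total 40+44+56+60+40 = $240.
Row-greedy (each driver in turn takes its best remaining request) gives $221, worse by 19.
Next-best assignment: Car 106→Request R7, Car 63→Request R1, Car 44→Request R2, Car 31→Request R5, Car 58→Request R4 = $236.
Swapping Car 70↔Car 44 (Car 70→Request R4 $28, Car 44→Request R2 $63) loses 5.
Every other assignment is strictly worse.

Maximum total: $240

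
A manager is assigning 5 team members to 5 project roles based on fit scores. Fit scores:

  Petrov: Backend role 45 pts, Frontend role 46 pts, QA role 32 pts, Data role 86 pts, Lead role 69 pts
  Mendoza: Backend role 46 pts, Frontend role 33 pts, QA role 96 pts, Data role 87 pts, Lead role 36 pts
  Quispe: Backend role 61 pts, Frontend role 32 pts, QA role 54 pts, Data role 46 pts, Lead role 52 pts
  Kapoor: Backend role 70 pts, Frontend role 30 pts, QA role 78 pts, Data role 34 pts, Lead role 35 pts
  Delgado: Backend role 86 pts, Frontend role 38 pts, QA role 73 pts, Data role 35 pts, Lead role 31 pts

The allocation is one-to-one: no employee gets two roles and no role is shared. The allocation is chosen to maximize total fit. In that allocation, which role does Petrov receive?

Petrov receives Lead role.

This is a one-to-one assignment (maximum-weight bipartite matching).
Optimal: Petrov→Lead role (69 pts), Mendoza→Data role (87 pts), Quispe→Frontend role (32 pts), Kapoor→QA role (78 pts), Delgado→Backend role (86 pts) — total 69+87+32+78+86 = 352 pts.
Row-greedy (each employee in turn takes its best remaining role) gives 316 pts, worse by 36.
Petrov's own top role is Data role (86 pts), but forcing Petrov→Data role and reassigning the rest optimally gives only 350 pts — worse by 2.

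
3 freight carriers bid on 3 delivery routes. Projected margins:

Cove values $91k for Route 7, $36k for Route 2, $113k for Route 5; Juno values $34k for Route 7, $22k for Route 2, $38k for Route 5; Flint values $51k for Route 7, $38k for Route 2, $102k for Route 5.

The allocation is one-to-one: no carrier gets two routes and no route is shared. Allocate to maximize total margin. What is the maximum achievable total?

This is a one-to-one assignment (maximum-weight bipartite matching).
Optimal: Cove→Route 7 ($91k), Juno→Route 2 ($22k), Flint→Route 5 ($102k) — total 91+22+102 = $215k.
Column-greedy (each route in turn goes to its best remaining carrier) gives $167k, worse by 48.

Maximum total: $215k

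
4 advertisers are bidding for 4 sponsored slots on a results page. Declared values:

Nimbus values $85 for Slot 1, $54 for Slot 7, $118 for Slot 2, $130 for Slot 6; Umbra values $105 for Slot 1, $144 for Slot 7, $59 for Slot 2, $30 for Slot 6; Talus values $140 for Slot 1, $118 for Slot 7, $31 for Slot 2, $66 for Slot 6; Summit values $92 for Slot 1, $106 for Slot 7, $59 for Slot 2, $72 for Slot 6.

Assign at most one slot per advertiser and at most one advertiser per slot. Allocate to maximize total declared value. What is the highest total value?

Treat this as an assignment problem: match each advertiser to one slot.
Optimal: Nimbus→Slot 2 ($118), Umbra→Slot 7 ($144), Talus→Slot 1 ($140), Summit→Slot 6 ($72) — total 118+144+140+72 = $474.
Max-entry greedy (repeatedly take the single best remaining cell) gives $473, worse by 1.
Swapping Nimbus↔Talus (Nimbus→Slot 1 $85, Talus→Slot 2 $31) loses 142.
No other one-to-one assignment exceeds $474.

Maximum total: $474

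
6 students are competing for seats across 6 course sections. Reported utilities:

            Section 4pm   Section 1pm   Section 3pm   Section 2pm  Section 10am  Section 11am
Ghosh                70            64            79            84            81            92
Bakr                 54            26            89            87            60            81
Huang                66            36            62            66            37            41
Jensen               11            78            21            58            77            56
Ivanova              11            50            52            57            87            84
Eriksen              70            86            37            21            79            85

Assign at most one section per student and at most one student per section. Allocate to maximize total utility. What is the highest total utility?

Optimal: Ghosh→Section 2pm (84 points), Bakr→Section 3pm (89 points), Huang→Section 4pm (66 points), Jensen→Section 1pm (78 points), Ivanova→Section 10am (87 points), Eriksen→Section 11am (85 points) — total 84+89+66+78+87+85 = 489 points.
Max-entry greedy (repeatedly take the single best remaining cell) gives 478 points, worse by 11.
Next-best assignment: Ghosh→Section 2pm, Bakr→Section 3pm, Huang→Section 4pm, Jensen→Section 10am, Ivanova→Section 11am, Eriksen→Section 1pm = 486 points.
Swapping Jensen↔Ivanova (Jensen→Section 10am 77 points, Ivanova→Section 1pm 50 points) loses 38.
Every other assignment is strictly worse.

Max total: 489 points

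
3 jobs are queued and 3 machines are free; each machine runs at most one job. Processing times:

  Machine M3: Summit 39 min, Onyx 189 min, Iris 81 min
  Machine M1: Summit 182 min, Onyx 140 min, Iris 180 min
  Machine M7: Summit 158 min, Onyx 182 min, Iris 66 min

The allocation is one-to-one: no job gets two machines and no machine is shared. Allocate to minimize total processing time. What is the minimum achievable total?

Minimum total: 245 min

This is a one-to-one assignment (minimum-cost bipartite matching).
Optimal: Summit→Machine M3 (39 min), Onyx→Machine M1 (140 min), Iris→Machine M7 (66 min) — total 39+140+66 = 245 min.
Next-best assignment: Summit→Machine M7, Onyx→Machine M1, Iris→Machine M3 = 379 min.
Swapping Iris↔Onyx (Iris→Machine M1 180 min, Onyx→Machine M7 182 min) adds 156.
No other one-to-one assignment undercuts 245 min.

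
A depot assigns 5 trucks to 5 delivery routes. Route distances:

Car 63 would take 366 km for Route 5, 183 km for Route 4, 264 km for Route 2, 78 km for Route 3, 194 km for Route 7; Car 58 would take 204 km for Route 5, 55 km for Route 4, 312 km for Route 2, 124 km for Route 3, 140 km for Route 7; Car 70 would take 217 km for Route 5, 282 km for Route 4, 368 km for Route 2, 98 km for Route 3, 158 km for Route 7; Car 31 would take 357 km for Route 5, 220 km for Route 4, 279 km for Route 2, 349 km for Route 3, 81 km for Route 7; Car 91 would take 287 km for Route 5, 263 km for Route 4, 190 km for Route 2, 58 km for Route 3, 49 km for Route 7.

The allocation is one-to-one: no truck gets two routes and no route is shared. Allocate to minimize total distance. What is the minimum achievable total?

Minimum total: 621 km

Optimal: Car 63→Route 3 (78 km), Car 58→Route 4 (55 km), Car 70→Route 5 (217 km), Car 31→Route 7 (81 km), Car 91→Route 2 (190 km) — total 78+55+217+81+190 = 621 km.
Column-greedy (each route in turn goes to its cheapest remaining truck) gives 756 km, worse by 135.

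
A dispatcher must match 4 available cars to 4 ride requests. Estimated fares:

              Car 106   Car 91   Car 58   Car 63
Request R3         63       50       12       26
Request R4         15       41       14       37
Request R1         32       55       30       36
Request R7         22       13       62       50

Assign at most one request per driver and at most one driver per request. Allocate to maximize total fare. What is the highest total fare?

This is a one-to-one assignment (maximum-weight bipartite matching).
Optimal: Car 106→Request R3 ($63), Car 91→Request R1 ($55), Car 58→Request R7 ($62), Car 63→Request R4 ($37) — total 63+55+62+37 = $217.
Column-greedy (each request in turn goes to its best remaining driver) gives $202, worse by 15.
Next-best assignment: Car 106→Request R3, Car 91→Request R4, Car 58→Request R7, Car 63→Request R1 = $202.

Maximum total: $217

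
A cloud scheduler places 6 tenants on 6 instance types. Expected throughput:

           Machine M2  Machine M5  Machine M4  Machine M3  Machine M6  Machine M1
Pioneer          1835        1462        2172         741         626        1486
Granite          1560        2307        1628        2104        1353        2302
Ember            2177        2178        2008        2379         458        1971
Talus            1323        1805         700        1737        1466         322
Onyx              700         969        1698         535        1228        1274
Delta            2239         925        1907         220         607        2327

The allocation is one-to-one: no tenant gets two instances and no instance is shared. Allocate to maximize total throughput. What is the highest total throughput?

Maximum total: 12125 ops/s

This is a one-to-one assignment (maximum-weight bipartite matching).
Optimal: Pioneer→Machine M4 (2172 ops/s), Granite→Machine M1 (2302 ops/s), Ember→Machine M3 (2379 ops/s), Talus→Machine M5 (1805 ops/s), Onyx→Machine M6 (1228 ops/s), Delta→Machine M2 (2239 ops/s) — total 2172+2302+2379+1805+1228+2239 = 12125 ops/s.
Row-greedy (each tenant in turn takes its best remaining instance) gives 11837 ops/s, worse by 288.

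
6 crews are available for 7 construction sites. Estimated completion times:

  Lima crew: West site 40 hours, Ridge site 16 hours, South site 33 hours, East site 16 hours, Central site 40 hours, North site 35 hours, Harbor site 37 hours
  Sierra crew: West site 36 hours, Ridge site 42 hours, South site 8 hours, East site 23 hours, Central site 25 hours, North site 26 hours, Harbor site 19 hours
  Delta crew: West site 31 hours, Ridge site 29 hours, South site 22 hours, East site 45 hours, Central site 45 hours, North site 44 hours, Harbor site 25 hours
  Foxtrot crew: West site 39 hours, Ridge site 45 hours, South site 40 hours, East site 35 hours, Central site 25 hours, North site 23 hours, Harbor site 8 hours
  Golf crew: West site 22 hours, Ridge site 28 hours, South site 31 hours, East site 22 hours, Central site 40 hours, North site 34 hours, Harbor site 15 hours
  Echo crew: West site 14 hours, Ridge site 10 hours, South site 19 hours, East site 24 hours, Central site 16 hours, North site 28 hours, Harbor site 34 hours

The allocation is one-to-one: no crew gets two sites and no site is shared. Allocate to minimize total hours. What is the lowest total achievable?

Minimum total: 99 hours

Optimal: Lima crew→East site (16 hours), Sierra crew→South site (8 hours), Delta crew→Ridge site (29 hours), Foxtrot crew→Harbor site (8 hours), Golf crew→West site (22 hours), Echo crew→Central site (16 hours) — total 16+8+29+8+22+16 = 99 hours.
Min-entry greedy (repeatedly take the single cheapest remaining cell) gives 108 hours, worse by 9.
Swapping Foxtrot crew↔Lima crew (Foxtrot crew→East site 35 hours, Lima crew→Harbor site 37 hours) adds 48.
No other one-to-one assignment undercuts 99 hours.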